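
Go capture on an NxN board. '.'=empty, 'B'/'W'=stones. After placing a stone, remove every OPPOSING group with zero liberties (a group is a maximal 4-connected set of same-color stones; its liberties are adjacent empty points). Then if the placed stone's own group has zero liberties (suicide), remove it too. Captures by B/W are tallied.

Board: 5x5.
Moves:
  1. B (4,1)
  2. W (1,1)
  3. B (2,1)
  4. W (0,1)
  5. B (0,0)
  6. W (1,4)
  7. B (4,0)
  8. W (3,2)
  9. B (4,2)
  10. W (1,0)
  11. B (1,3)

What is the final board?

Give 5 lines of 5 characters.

Answer: .W...
WW.BW
.B...
..W..
BBB..

Derivation:
Move 1: B@(4,1) -> caps B=0 W=0
Move 2: W@(1,1) -> caps B=0 W=0
Move 3: B@(2,1) -> caps B=0 W=0
Move 4: W@(0,1) -> caps B=0 W=0
Move 5: B@(0,0) -> caps B=0 W=0
Move 6: W@(1,4) -> caps B=0 W=0
Move 7: B@(4,0) -> caps B=0 W=0
Move 8: W@(3,2) -> caps B=0 W=0
Move 9: B@(4,2) -> caps B=0 W=0
Move 10: W@(1,0) -> caps B=0 W=1
Move 11: B@(1,3) -> caps B=0 W=1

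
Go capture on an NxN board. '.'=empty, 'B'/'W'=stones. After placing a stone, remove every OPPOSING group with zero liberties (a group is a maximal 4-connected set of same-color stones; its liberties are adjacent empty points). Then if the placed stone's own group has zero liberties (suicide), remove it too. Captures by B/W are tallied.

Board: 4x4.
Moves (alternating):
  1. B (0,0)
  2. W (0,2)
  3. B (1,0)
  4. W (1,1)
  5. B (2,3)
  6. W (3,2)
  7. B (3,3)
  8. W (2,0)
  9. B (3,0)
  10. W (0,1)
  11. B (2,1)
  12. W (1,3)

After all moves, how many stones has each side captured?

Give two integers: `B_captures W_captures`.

Answer: 0 2

Derivation:
Move 1: B@(0,0) -> caps B=0 W=0
Move 2: W@(0,2) -> caps B=0 W=0
Move 3: B@(1,0) -> caps B=0 W=0
Move 4: W@(1,1) -> caps B=0 W=0
Move 5: B@(2,3) -> caps B=0 W=0
Move 6: W@(3,2) -> caps B=0 W=0
Move 7: B@(3,3) -> caps B=0 W=0
Move 8: W@(2,0) -> caps B=0 W=0
Move 9: B@(3,0) -> caps B=0 W=0
Move 10: W@(0,1) -> caps B=0 W=2
Move 11: B@(2,1) -> caps B=0 W=2
Move 12: W@(1,3) -> caps B=0 W=2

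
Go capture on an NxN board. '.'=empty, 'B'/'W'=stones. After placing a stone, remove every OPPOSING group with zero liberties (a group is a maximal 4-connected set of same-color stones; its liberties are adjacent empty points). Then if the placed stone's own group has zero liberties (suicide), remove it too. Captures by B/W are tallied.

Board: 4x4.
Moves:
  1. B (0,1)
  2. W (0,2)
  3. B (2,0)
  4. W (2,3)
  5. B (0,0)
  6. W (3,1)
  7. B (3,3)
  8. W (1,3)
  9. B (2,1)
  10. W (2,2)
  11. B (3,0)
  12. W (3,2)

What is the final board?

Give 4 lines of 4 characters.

Answer: BBW.
...W
BBWW
BWW.

Derivation:
Move 1: B@(0,1) -> caps B=0 W=0
Move 2: W@(0,2) -> caps B=0 W=0
Move 3: B@(2,0) -> caps B=0 W=0
Move 4: W@(2,3) -> caps B=0 W=0
Move 5: B@(0,0) -> caps B=0 W=0
Move 6: W@(3,1) -> caps B=0 W=0
Move 7: B@(3,3) -> caps B=0 W=0
Move 8: W@(1,3) -> caps B=0 W=0
Move 9: B@(2,1) -> caps B=0 W=0
Move 10: W@(2,2) -> caps B=0 W=0
Move 11: B@(3,0) -> caps B=0 W=0
Move 12: W@(3,2) -> caps B=0 W=1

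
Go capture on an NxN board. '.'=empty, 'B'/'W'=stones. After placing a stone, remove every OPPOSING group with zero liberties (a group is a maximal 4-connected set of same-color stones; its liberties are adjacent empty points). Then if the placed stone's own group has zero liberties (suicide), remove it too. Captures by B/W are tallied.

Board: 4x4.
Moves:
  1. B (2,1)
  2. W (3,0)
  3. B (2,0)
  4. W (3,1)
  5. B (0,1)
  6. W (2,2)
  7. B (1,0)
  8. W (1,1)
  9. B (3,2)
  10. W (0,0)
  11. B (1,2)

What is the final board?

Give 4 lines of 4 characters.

Move 1: B@(2,1) -> caps B=0 W=0
Move 2: W@(3,0) -> caps B=0 W=0
Move 3: B@(2,0) -> caps B=0 W=0
Move 4: W@(3,1) -> caps B=0 W=0
Move 5: B@(0,1) -> caps B=0 W=0
Move 6: W@(2,2) -> caps B=0 W=0
Move 7: B@(1,0) -> caps B=0 W=0
Move 8: W@(1,1) -> caps B=0 W=0
Move 9: B@(3,2) -> caps B=2 W=0
Move 10: W@(0,0) -> caps B=2 W=0
Move 11: B@(1,2) -> caps B=3 W=0

Answer: .B..
B.B.
BBW.
..B.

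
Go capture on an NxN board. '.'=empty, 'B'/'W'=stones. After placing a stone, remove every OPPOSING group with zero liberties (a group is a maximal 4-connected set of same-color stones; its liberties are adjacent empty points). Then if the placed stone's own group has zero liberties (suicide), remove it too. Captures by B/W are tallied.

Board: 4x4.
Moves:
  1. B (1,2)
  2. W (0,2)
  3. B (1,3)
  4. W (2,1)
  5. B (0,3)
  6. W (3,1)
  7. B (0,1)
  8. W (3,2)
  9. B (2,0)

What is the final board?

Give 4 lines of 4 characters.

Move 1: B@(1,2) -> caps B=0 W=0
Move 2: W@(0,2) -> caps B=0 W=0
Move 3: B@(1,3) -> caps B=0 W=0
Move 4: W@(2,1) -> caps B=0 W=0
Move 5: B@(0,3) -> caps B=0 W=0
Move 6: W@(3,1) -> caps B=0 W=0
Move 7: B@(0,1) -> caps B=1 W=0
Move 8: W@(3,2) -> caps B=1 W=0
Move 9: B@(2,0) -> caps B=1 W=0

Answer: .B.B
..BB
BW..
.WW.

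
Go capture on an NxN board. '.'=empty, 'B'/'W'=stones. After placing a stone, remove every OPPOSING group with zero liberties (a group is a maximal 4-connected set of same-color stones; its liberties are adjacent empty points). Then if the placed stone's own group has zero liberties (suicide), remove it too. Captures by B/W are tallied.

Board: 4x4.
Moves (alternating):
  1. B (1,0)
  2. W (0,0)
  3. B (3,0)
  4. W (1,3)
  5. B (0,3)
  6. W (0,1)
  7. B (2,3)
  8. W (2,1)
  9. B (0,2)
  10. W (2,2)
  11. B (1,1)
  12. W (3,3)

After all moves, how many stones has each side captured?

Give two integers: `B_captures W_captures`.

Answer: 2 1

Derivation:
Move 1: B@(1,0) -> caps B=0 W=0
Move 2: W@(0,0) -> caps B=0 W=0
Move 3: B@(3,0) -> caps B=0 W=0
Move 4: W@(1,3) -> caps B=0 W=0
Move 5: B@(0,3) -> caps B=0 W=0
Move 6: W@(0,1) -> caps B=0 W=0
Move 7: B@(2,3) -> caps B=0 W=0
Move 8: W@(2,1) -> caps B=0 W=0
Move 9: B@(0,2) -> caps B=0 W=0
Move 10: W@(2,2) -> caps B=0 W=0
Move 11: B@(1,1) -> caps B=2 W=0
Move 12: W@(3,3) -> caps B=2 W=1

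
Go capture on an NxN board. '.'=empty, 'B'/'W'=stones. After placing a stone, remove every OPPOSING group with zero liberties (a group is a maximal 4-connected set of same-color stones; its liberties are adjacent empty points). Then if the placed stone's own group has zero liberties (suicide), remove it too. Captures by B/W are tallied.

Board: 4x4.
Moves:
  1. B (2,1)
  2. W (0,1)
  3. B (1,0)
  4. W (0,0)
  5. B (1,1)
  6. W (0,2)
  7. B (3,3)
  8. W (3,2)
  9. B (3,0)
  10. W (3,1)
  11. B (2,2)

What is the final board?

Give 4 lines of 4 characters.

Move 1: B@(2,1) -> caps B=0 W=0
Move 2: W@(0,1) -> caps B=0 W=0
Move 3: B@(1,0) -> caps B=0 W=0
Move 4: W@(0,0) -> caps B=0 W=0
Move 5: B@(1,1) -> caps B=0 W=0
Move 6: W@(0,2) -> caps B=0 W=0
Move 7: B@(3,3) -> caps B=0 W=0
Move 8: W@(3,2) -> caps B=0 W=0
Move 9: B@(3,0) -> caps B=0 W=0
Move 10: W@(3,1) -> caps B=0 W=0
Move 11: B@(2,2) -> caps B=2 W=0

Answer: WWW.
BB..
.BB.
B..B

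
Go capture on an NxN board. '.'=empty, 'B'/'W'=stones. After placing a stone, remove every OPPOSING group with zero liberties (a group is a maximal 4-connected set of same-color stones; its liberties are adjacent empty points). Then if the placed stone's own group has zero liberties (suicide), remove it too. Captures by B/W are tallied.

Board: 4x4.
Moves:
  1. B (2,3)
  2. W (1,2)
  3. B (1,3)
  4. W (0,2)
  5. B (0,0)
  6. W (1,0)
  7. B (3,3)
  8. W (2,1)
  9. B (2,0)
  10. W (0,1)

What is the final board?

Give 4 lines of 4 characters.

Move 1: B@(2,3) -> caps B=0 W=0
Move 2: W@(1,2) -> caps B=0 W=0
Move 3: B@(1,3) -> caps B=0 W=0
Move 4: W@(0,2) -> caps B=0 W=0
Move 5: B@(0,0) -> caps B=0 W=0
Move 6: W@(1,0) -> caps B=0 W=0
Move 7: B@(3,3) -> caps B=0 W=0
Move 8: W@(2,1) -> caps B=0 W=0
Move 9: B@(2,0) -> caps B=0 W=0
Move 10: W@(0,1) -> caps B=0 W=1

Answer: .WW.
W.WB
BW.B
...B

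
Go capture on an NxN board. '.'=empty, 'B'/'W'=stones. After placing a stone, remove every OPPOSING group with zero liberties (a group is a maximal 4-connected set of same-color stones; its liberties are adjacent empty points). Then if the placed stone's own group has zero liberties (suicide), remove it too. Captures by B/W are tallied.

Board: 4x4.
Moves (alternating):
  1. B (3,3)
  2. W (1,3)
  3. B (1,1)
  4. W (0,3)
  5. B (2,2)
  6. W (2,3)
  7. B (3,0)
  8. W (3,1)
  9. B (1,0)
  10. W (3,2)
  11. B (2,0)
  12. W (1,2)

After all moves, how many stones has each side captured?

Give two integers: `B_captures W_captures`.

Move 1: B@(3,3) -> caps B=0 W=0
Move 2: W@(1,3) -> caps B=0 W=0
Move 3: B@(1,1) -> caps B=0 W=0
Move 4: W@(0,3) -> caps B=0 W=0
Move 5: B@(2,2) -> caps B=0 W=0
Move 6: W@(2,3) -> caps B=0 W=0
Move 7: B@(3,0) -> caps B=0 W=0
Move 8: W@(3,1) -> caps B=0 W=0
Move 9: B@(1,0) -> caps B=0 W=0
Move 10: W@(3,2) -> caps B=0 W=1
Move 11: B@(2,0) -> caps B=0 W=1
Move 12: W@(1,2) -> caps B=0 W=1

Answer: 0 1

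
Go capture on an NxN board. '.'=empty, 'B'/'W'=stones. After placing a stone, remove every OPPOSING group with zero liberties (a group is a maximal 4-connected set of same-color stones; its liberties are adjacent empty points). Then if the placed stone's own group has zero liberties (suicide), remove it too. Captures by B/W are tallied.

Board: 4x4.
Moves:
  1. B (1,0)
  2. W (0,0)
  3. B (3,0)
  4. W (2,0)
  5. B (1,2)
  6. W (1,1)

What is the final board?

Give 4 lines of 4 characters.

Move 1: B@(1,0) -> caps B=0 W=0
Move 2: W@(0,0) -> caps B=0 W=0
Move 3: B@(3,0) -> caps B=0 W=0
Move 4: W@(2,0) -> caps B=0 W=0
Move 5: B@(1,2) -> caps B=0 W=0
Move 6: W@(1,1) -> caps B=0 W=1

Answer: W...
.WB.
W...
B...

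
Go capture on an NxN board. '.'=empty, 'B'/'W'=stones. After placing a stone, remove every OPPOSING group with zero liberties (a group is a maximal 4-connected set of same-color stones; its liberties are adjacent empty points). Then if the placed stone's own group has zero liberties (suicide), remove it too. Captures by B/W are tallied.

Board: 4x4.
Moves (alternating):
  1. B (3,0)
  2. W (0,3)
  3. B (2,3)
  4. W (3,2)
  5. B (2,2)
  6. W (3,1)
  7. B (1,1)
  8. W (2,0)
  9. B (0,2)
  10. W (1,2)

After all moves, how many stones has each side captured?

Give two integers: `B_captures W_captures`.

Move 1: B@(3,0) -> caps B=0 W=0
Move 2: W@(0,3) -> caps B=0 W=0
Move 3: B@(2,3) -> caps B=0 W=0
Move 4: W@(3,2) -> caps B=0 W=0
Move 5: B@(2,2) -> caps B=0 W=0
Move 6: W@(3,1) -> caps B=0 W=0
Move 7: B@(1,1) -> caps B=0 W=0
Move 8: W@(2,0) -> caps B=0 W=1
Move 9: B@(0,2) -> caps B=0 W=1
Move 10: W@(1,2) -> caps B=0 W=1

Answer: 0 1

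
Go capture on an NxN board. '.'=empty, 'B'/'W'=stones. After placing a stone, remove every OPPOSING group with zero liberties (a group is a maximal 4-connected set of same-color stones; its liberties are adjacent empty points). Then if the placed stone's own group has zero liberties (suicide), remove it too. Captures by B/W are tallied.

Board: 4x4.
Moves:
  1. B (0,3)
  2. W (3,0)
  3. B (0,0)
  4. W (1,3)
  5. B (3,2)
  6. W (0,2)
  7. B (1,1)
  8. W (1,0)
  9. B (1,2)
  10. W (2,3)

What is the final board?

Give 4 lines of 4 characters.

Move 1: B@(0,3) -> caps B=0 W=0
Move 2: W@(3,0) -> caps B=0 W=0
Move 3: B@(0,0) -> caps B=0 W=0
Move 4: W@(1,3) -> caps B=0 W=0
Move 5: B@(3,2) -> caps B=0 W=0
Move 6: W@(0,2) -> caps B=0 W=1
Move 7: B@(1,1) -> caps B=0 W=1
Move 8: W@(1,0) -> caps B=0 W=1
Move 9: B@(1,2) -> caps B=0 W=1
Move 10: W@(2,3) -> caps B=0 W=1

Answer: B.W.
WBBW
...W
W.B.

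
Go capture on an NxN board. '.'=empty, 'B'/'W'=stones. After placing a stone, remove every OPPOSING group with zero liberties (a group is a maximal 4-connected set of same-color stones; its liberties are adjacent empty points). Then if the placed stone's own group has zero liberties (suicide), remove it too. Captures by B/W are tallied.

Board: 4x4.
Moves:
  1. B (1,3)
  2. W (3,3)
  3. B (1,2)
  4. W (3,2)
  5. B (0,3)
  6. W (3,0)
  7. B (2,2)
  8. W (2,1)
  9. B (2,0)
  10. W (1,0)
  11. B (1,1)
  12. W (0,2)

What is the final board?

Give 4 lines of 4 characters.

Move 1: B@(1,3) -> caps B=0 W=0
Move 2: W@(3,3) -> caps B=0 W=0
Move 3: B@(1,2) -> caps B=0 W=0
Move 4: W@(3,2) -> caps B=0 W=0
Move 5: B@(0,3) -> caps B=0 W=0
Move 6: W@(3,0) -> caps B=0 W=0
Move 7: B@(2,2) -> caps B=0 W=0
Move 8: W@(2,1) -> caps B=0 W=0
Move 9: B@(2,0) -> caps B=0 W=0
Move 10: W@(1,0) -> caps B=0 W=1
Move 11: B@(1,1) -> caps B=0 W=1
Move 12: W@(0,2) -> caps B=0 W=1

Answer: ..WB
WBBB
.WB.
W.WW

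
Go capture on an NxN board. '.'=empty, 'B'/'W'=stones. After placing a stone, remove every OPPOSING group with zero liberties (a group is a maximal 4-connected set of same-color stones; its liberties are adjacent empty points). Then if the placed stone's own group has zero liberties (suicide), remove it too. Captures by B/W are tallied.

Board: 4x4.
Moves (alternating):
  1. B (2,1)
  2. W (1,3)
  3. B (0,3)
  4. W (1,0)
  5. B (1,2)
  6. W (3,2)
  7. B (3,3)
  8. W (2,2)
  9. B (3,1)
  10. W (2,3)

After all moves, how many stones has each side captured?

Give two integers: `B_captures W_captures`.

Answer: 0 1

Derivation:
Move 1: B@(2,1) -> caps B=0 W=0
Move 2: W@(1,3) -> caps B=0 W=0
Move 3: B@(0,3) -> caps B=0 W=0
Move 4: W@(1,0) -> caps B=0 W=0
Move 5: B@(1,2) -> caps B=0 W=0
Move 6: W@(3,2) -> caps B=0 W=0
Move 7: B@(3,3) -> caps B=0 W=0
Move 8: W@(2,2) -> caps B=0 W=0
Move 9: B@(3,1) -> caps B=0 W=0
Move 10: W@(2,3) -> caps B=0 W=1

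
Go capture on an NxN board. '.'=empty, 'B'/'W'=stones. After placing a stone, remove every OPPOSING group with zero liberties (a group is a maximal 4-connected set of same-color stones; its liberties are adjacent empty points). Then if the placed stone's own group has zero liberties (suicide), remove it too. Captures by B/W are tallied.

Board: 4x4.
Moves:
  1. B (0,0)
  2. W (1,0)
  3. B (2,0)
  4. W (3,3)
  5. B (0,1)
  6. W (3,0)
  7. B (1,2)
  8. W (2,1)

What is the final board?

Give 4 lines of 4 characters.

Answer: BB..
W.B.
.W..
W..W

Derivation:
Move 1: B@(0,0) -> caps B=0 W=0
Move 2: W@(1,0) -> caps B=0 W=0
Move 3: B@(2,0) -> caps B=0 W=0
Move 4: W@(3,3) -> caps B=0 W=0
Move 5: B@(0,1) -> caps B=0 W=0
Move 6: W@(3,0) -> caps B=0 W=0
Move 7: B@(1,2) -> caps B=0 W=0
Move 8: W@(2,1) -> caps B=0 W=1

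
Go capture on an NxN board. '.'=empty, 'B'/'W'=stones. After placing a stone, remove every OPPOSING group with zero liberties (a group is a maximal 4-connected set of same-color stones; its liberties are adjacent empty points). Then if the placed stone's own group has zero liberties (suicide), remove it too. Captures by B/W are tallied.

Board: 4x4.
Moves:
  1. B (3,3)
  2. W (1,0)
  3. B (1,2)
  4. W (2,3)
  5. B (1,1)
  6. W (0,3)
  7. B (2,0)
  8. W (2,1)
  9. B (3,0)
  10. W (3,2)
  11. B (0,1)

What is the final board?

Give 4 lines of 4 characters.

Move 1: B@(3,3) -> caps B=0 W=0
Move 2: W@(1,0) -> caps B=0 W=0
Move 3: B@(1,2) -> caps B=0 W=0
Move 4: W@(2,3) -> caps B=0 W=0
Move 5: B@(1,1) -> caps B=0 W=0
Move 6: W@(0,3) -> caps B=0 W=0
Move 7: B@(2,0) -> caps B=0 W=0
Move 8: W@(2,1) -> caps B=0 W=0
Move 9: B@(3,0) -> caps B=0 W=0
Move 10: W@(3,2) -> caps B=0 W=1
Move 11: B@(0,1) -> caps B=0 W=1

Answer: .B.W
WBB.
BW.W
B.W.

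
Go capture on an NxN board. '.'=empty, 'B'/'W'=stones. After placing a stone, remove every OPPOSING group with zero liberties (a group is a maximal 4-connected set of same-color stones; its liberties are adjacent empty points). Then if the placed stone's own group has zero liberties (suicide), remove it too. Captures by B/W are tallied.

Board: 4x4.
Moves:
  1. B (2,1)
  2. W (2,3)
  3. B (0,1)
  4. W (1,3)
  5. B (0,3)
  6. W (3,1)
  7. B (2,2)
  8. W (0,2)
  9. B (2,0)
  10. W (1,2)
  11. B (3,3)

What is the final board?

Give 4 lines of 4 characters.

Answer: .BW.
..WW
BBBW
.W.B

Derivation:
Move 1: B@(2,1) -> caps B=0 W=0
Move 2: W@(2,3) -> caps B=0 W=0
Move 3: B@(0,1) -> caps B=0 W=0
Move 4: W@(1,3) -> caps B=0 W=0
Move 5: B@(0,3) -> caps B=0 W=0
Move 6: W@(3,1) -> caps B=0 W=0
Move 7: B@(2,2) -> caps B=0 W=0
Move 8: W@(0,2) -> caps B=0 W=1
Move 9: B@(2,0) -> caps B=0 W=1
Move 10: W@(1,2) -> caps B=0 W=1
Move 11: B@(3,3) -> caps B=0 W=1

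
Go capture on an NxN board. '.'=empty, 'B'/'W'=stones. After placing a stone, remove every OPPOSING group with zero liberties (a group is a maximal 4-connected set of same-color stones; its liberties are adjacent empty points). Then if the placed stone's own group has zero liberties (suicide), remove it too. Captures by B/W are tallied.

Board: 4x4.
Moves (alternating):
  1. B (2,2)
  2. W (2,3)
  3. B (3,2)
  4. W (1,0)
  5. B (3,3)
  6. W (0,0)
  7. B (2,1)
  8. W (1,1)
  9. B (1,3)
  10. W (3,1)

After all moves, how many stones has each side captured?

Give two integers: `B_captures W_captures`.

Answer: 1 0

Derivation:
Move 1: B@(2,2) -> caps B=0 W=0
Move 2: W@(2,3) -> caps B=0 W=0
Move 3: B@(3,2) -> caps B=0 W=0
Move 4: W@(1,0) -> caps B=0 W=0
Move 5: B@(3,3) -> caps B=0 W=0
Move 6: W@(0,0) -> caps B=0 W=0
Move 7: B@(2,1) -> caps B=0 W=0
Move 8: W@(1,1) -> caps B=0 W=0
Move 9: B@(1,3) -> caps B=1 W=0
Move 10: W@(3,1) -> caps B=1 W=0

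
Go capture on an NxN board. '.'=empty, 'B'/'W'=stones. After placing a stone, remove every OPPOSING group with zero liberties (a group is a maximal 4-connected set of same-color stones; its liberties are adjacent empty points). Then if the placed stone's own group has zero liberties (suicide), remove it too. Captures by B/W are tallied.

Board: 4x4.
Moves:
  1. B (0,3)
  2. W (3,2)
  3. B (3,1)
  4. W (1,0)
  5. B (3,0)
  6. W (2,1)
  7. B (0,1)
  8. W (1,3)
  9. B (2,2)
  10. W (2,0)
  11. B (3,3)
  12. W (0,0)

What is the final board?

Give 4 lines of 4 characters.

Move 1: B@(0,3) -> caps B=0 W=0
Move 2: W@(3,2) -> caps B=0 W=0
Move 3: B@(3,1) -> caps B=0 W=0
Move 4: W@(1,0) -> caps B=0 W=0
Move 5: B@(3,0) -> caps B=0 W=0
Move 6: W@(2,1) -> caps B=0 W=0
Move 7: B@(0,1) -> caps B=0 W=0
Move 8: W@(1,3) -> caps B=0 W=0
Move 9: B@(2,2) -> caps B=0 W=0
Move 10: W@(2,0) -> caps B=0 W=2
Move 11: B@(3,3) -> caps B=0 W=2
Move 12: W@(0,0) -> caps B=0 W=2

Answer: WB.B
W..W
WWB.
..WB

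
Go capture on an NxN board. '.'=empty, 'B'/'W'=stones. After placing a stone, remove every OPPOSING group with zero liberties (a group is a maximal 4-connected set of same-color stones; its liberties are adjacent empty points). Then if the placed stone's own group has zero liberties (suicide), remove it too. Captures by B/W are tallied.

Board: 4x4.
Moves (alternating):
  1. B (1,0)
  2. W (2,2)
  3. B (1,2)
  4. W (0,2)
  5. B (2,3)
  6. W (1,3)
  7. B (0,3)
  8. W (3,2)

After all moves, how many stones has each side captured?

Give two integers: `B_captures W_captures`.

Answer: 1 0

Derivation:
Move 1: B@(1,0) -> caps B=0 W=0
Move 2: W@(2,2) -> caps B=0 W=0
Move 3: B@(1,2) -> caps B=0 W=0
Move 4: W@(0,2) -> caps B=0 W=0
Move 5: B@(2,3) -> caps B=0 W=0
Move 6: W@(1,3) -> caps B=0 W=0
Move 7: B@(0,3) -> caps B=1 W=0
Move 8: W@(3,2) -> caps B=1 W=0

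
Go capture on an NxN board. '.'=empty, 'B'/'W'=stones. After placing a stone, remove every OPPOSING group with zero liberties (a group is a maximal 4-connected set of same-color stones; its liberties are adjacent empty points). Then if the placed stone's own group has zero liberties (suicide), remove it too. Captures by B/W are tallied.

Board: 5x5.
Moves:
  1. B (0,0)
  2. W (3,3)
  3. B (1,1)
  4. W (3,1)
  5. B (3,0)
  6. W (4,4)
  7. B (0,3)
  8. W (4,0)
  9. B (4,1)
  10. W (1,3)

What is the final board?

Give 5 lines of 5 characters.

Move 1: B@(0,0) -> caps B=0 W=0
Move 2: W@(3,3) -> caps B=0 W=0
Move 3: B@(1,1) -> caps B=0 W=0
Move 4: W@(3,1) -> caps B=0 W=0
Move 5: B@(3,0) -> caps B=0 W=0
Move 6: W@(4,4) -> caps B=0 W=0
Move 7: B@(0,3) -> caps B=0 W=0
Move 8: W@(4,0) -> caps B=0 W=0
Move 9: B@(4,1) -> caps B=1 W=0
Move 10: W@(1,3) -> caps B=1 W=0

Answer: B..B.
.B.W.
.....
BW.W.
.B..W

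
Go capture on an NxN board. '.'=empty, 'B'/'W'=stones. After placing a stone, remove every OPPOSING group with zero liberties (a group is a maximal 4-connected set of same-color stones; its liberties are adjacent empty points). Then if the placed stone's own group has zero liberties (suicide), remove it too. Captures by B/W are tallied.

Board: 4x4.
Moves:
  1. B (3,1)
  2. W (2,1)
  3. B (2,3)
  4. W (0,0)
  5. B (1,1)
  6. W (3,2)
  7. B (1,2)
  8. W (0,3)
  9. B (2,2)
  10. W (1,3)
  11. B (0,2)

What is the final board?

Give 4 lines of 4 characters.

Answer: W.B.
.BB.
.WBB
.BW.

Derivation:
Move 1: B@(3,1) -> caps B=0 W=0
Move 2: W@(2,1) -> caps B=0 W=0
Move 3: B@(2,3) -> caps B=0 W=0
Move 4: W@(0,0) -> caps B=0 W=0
Move 5: B@(1,1) -> caps B=0 W=0
Move 6: W@(3,2) -> caps B=0 W=0
Move 7: B@(1,2) -> caps B=0 W=0
Move 8: W@(0,3) -> caps B=0 W=0
Move 9: B@(2,2) -> caps B=0 W=0
Move 10: W@(1,3) -> caps B=0 W=0
Move 11: B@(0,2) -> caps B=2 W=0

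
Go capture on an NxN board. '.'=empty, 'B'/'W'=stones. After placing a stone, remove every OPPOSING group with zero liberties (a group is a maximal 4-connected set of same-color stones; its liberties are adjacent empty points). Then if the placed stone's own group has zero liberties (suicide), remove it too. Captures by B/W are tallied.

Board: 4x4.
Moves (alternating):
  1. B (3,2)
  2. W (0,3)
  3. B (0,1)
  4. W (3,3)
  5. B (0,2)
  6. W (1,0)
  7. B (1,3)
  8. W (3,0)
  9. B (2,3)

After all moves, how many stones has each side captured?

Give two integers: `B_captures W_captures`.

Answer: 2 0

Derivation:
Move 1: B@(3,2) -> caps B=0 W=0
Move 2: W@(0,3) -> caps B=0 W=0
Move 3: B@(0,1) -> caps B=0 W=0
Move 4: W@(3,3) -> caps B=0 W=0
Move 5: B@(0,2) -> caps B=0 W=0
Move 6: W@(1,0) -> caps B=0 W=0
Move 7: B@(1,3) -> caps B=1 W=0
Move 8: W@(3,0) -> caps B=1 W=0
Move 9: B@(2,3) -> caps B=2 W=0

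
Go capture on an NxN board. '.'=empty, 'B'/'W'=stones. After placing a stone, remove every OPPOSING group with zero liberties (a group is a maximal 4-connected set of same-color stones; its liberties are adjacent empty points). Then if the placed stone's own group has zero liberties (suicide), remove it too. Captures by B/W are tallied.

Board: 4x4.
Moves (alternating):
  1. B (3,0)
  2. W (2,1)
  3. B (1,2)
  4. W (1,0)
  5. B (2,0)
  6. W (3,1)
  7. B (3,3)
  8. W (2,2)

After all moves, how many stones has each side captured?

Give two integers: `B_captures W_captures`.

Answer: 0 2

Derivation:
Move 1: B@(3,0) -> caps B=0 W=0
Move 2: W@(2,1) -> caps B=0 W=0
Move 3: B@(1,2) -> caps B=0 W=0
Move 4: W@(1,0) -> caps B=0 W=0
Move 5: B@(2,0) -> caps B=0 W=0
Move 6: W@(3,1) -> caps B=0 W=2
Move 7: B@(3,3) -> caps B=0 W=2
Move 8: W@(2,2) -> caps B=0 W=2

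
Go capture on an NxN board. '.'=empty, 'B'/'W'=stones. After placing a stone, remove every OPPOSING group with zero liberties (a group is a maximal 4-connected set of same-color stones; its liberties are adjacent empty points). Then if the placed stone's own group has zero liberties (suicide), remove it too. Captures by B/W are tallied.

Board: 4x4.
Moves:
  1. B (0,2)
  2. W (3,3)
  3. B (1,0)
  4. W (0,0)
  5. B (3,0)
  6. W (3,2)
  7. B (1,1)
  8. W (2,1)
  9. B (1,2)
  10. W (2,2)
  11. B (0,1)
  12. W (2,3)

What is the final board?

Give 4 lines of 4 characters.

Answer: .BB.
BBB.
.WWW
B.WW

Derivation:
Move 1: B@(0,2) -> caps B=0 W=0
Move 2: W@(3,3) -> caps B=0 W=0
Move 3: B@(1,0) -> caps B=0 W=0
Move 4: W@(0,0) -> caps B=0 W=0
Move 5: B@(3,0) -> caps B=0 W=0
Move 6: W@(3,2) -> caps B=0 W=0
Move 7: B@(1,1) -> caps B=0 W=0
Move 8: W@(2,1) -> caps B=0 W=0
Move 9: B@(1,2) -> caps B=0 W=0
Move 10: W@(2,2) -> caps B=0 W=0
Move 11: B@(0,1) -> caps B=1 W=0
Move 12: W@(2,3) -> caps B=1 W=0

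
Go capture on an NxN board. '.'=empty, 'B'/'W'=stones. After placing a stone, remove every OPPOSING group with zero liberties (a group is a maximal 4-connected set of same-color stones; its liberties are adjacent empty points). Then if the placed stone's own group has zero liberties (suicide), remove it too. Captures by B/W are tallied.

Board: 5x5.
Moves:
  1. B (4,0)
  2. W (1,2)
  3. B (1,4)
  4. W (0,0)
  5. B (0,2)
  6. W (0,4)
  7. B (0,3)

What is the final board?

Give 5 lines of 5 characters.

Answer: W.BB.
..W.B
.....
.....
B....

Derivation:
Move 1: B@(4,0) -> caps B=0 W=0
Move 2: W@(1,2) -> caps B=0 W=0
Move 3: B@(1,4) -> caps B=0 W=0
Move 4: W@(0,0) -> caps B=0 W=0
Move 5: B@(0,2) -> caps B=0 W=0
Move 6: W@(0,4) -> caps B=0 W=0
Move 7: B@(0,3) -> caps B=1 W=0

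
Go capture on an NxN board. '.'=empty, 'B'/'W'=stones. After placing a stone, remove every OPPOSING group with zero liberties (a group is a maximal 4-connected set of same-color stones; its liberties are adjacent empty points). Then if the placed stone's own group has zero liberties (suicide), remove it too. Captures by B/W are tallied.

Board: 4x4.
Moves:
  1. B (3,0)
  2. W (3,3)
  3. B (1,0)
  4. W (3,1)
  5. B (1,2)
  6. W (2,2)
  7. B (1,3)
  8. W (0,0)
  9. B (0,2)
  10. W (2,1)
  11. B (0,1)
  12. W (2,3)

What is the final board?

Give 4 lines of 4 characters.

Answer: .BB.
B.BB
.WWW
BW.W

Derivation:
Move 1: B@(3,0) -> caps B=0 W=0
Move 2: W@(3,3) -> caps B=0 W=0
Move 3: B@(1,0) -> caps B=0 W=0
Move 4: W@(3,1) -> caps B=0 W=0
Move 5: B@(1,2) -> caps B=0 W=0
Move 6: W@(2,2) -> caps B=0 W=0
Move 7: B@(1,3) -> caps B=0 W=0
Move 8: W@(0,0) -> caps B=0 W=0
Move 9: B@(0,2) -> caps B=0 W=0
Move 10: W@(2,1) -> caps B=0 W=0
Move 11: B@(0,1) -> caps B=1 W=0
Move 12: W@(2,3) -> caps B=1 W=0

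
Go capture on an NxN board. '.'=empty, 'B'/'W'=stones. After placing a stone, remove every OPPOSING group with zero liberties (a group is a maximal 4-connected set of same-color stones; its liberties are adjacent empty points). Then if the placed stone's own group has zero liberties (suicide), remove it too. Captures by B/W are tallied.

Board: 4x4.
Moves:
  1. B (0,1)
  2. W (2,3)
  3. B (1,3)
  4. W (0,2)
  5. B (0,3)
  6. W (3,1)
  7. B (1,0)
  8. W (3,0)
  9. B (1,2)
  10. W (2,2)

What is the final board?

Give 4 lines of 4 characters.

Answer: .B.B
B.BB
..WW
WW..

Derivation:
Move 1: B@(0,1) -> caps B=0 W=0
Move 2: W@(2,3) -> caps B=0 W=0
Move 3: B@(1,3) -> caps B=0 W=0
Move 4: W@(0,2) -> caps B=0 W=0
Move 5: B@(0,3) -> caps B=0 W=0
Move 6: W@(3,1) -> caps B=0 W=0
Move 7: B@(1,0) -> caps B=0 W=0
Move 8: W@(3,0) -> caps B=0 W=0
Move 9: B@(1,2) -> caps B=1 W=0
Move 10: W@(2,2) -> caps B=1 W=0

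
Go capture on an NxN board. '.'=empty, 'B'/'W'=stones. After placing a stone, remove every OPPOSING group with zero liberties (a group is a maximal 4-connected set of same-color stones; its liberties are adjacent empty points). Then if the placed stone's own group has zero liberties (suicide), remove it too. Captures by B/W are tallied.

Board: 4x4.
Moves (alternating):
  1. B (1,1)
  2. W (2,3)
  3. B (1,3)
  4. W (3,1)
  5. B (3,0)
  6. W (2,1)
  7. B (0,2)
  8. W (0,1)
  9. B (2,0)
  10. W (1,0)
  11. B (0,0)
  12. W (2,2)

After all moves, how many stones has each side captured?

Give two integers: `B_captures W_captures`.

Move 1: B@(1,1) -> caps B=0 W=0
Move 2: W@(2,3) -> caps B=0 W=0
Move 3: B@(1,3) -> caps B=0 W=0
Move 4: W@(3,1) -> caps B=0 W=0
Move 5: B@(3,0) -> caps B=0 W=0
Move 6: W@(2,1) -> caps B=0 W=0
Move 7: B@(0,2) -> caps B=0 W=0
Move 8: W@(0,1) -> caps B=0 W=0
Move 9: B@(2,0) -> caps B=0 W=0
Move 10: W@(1,0) -> caps B=0 W=2
Move 11: B@(0,0) -> caps B=1 W=2
Move 12: W@(2,2) -> caps B=1 W=2

Answer: 1 2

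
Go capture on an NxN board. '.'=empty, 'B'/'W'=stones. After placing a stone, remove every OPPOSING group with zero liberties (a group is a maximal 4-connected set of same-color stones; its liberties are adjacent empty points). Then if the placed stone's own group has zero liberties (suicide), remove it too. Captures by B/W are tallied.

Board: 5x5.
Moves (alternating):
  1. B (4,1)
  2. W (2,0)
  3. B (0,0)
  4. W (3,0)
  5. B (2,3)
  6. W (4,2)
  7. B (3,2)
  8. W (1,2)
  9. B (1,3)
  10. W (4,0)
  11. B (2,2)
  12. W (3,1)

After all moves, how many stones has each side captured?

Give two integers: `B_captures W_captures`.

Answer: 0 1

Derivation:
Move 1: B@(4,1) -> caps B=0 W=0
Move 2: W@(2,0) -> caps B=0 W=0
Move 3: B@(0,0) -> caps B=0 W=0
Move 4: W@(3,0) -> caps B=0 W=0
Move 5: B@(2,3) -> caps B=0 W=0
Move 6: W@(4,2) -> caps B=0 W=0
Move 7: B@(3,2) -> caps B=0 W=0
Move 8: W@(1,2) -> caps B=0 W=0
Move 9: B@(1,3) -> caps B=0 W=0
Move 10: W@(4,0) -> caps B=0 W=0
Move 11: B@(2,2) -> caps B=0 W=0
Move 12: W@(3,1) -> caps B=0 W=1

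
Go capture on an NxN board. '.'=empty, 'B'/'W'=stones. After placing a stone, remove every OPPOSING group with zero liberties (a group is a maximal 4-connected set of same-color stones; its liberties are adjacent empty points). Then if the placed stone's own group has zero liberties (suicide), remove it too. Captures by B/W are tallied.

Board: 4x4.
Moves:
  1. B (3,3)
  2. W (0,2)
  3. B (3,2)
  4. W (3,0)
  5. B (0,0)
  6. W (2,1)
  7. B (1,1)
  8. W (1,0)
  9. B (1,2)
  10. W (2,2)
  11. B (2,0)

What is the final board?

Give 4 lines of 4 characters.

Answer: B.W.
.BB.
BWW.
W.BB

Derivation:
Move 1: B@(3,3) -> caps B=0 W=0
Move 2: W@(0,2) -> caps B=0 W=0
Move 3: B@(3,2) -> caps B=0 W=0
Move 4: W@(3,0) -> caps B=0 W=0
Move 5: B@(0,0) -> caps B=0 W=0
Move 6: W@(2,1) -> caps B=0 W=0
Move 7: B@(1,1) -> caps B=0 W=0
Move 8: W@(1,0) -> caps B=0 W=0
Move 9: B@(1,2) -> caps B=0 W=0
Move 10: W@(2,2) -> caps B=0 W=0
Move 11: B@(2,0) -> caps B=1 W=0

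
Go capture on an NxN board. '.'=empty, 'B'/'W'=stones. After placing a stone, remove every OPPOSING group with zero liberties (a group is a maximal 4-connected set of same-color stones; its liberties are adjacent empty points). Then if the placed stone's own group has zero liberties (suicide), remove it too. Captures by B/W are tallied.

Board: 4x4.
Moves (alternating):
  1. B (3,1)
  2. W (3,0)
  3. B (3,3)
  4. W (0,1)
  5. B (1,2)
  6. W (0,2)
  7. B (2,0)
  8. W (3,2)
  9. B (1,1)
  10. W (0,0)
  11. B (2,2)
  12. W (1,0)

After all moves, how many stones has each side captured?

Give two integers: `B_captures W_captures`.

Answer: 2 0

Derivation:
Move 1: B@(3,1) -> caps B=0 W=0
Move 2: W@(3,0) -> caps B=0 W=0
Move 3: B@(3,3) -> caps B=0 W=0
Move 4: W@(0,1) -> caps B=0 W=0
Move 5: B@(1,2) -> caps B=0 W=0
Move 6: W@(0,2) -> caps B=0 W=0
Move 7: B@(2,0) -> caps B=1 W=0
Move 8: W@(3,2) -> caps B=1 W=0
Move 9: B@(1,1) -> caps B=1 W=0
Move 10: W@(0,0) -> caps B=1 W=0
Move 11: B@(2,2) -> caps B=2 W=0
Move 12: W@(1,0) -> caps B=2 W=0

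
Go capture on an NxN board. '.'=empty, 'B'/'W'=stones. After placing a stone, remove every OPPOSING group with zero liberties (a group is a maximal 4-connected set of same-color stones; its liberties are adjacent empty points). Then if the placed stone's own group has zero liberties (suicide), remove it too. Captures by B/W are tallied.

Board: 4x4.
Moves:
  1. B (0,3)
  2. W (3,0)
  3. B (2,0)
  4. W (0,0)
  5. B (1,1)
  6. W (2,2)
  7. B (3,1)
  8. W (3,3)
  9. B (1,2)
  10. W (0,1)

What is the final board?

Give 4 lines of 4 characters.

Move 1: B@(0,3) -> caps B=0 W=0
Move 2: W@(3,0) -> caps B=0 W=0
Move 3: B@(2,0) -> caps B=0 W=0
Move 4: W@(0,0) -> caps B=0 W=0
Move 5: B@(1,1) -> caps B=0 W=0
Move 6: W@(2,2) -> caps B=0 W=0
Move 7: B@(3,1) -> caps B=1 W=0
Move 8: W@(3,3) -> caps B=1 W=0
Move 9: B@(1,2) -> caps B=1 W=0
Move 10: W@(0,1) -> caps B=1 W=0

Answer: WW.B
.BB.
B.W.
.B.W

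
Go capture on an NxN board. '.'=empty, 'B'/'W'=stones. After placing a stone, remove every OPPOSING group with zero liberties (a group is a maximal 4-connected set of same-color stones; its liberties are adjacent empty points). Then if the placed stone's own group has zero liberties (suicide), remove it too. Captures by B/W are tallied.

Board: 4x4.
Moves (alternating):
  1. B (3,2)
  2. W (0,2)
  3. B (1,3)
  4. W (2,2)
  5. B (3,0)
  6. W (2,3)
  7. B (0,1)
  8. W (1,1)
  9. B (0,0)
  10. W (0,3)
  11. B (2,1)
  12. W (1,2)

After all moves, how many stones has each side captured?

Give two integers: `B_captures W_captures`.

Answer: 0 1

Derivation:
Move 1: B@(3,2) -> caps B=0 W=0
Move 2: W@(0,2) -> caps B=0 W=0
Move 3: B@(1,3) -> caps B=0 W=0
Move 4: W@(2,2) -> caps B=0 W=0
Move 5: B@(3,0) -> caps B=0 W=0
Move 6: W@(2,3) -> caps B=0 W=0
Move 7: B@(0,1) -> caps B=0 W=0
Move 8: W@(1,1) -> caps B=0 W=0
Move 9: B@(0,0) -> caps B=0 W=0
Move 10: W@(0,3) -> caps B=0 W=0
Move 11: B@(2,1) -> caps B=0 W=0
Move 12: W@(1,2) -> caps B=0 W=1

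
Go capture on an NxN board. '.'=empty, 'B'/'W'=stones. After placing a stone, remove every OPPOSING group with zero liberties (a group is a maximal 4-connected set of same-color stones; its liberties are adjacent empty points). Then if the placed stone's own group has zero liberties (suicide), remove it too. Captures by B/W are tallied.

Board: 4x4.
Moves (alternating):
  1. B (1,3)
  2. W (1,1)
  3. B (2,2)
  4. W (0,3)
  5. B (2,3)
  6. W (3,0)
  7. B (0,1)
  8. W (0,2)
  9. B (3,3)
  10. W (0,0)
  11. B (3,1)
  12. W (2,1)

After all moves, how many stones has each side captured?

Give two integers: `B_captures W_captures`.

Answer: 0 1

Derivation:
Move 1: B@(1,3) -> caps B=0 W=0
Move 2: W@(1,1) -> caps B=0 W=0
Move 3: B@(2,2) -> caps B=0 W=0
Move 4: W@(0,3) -> caps B=0 W=0
Move 5: B@(2,3) -> caps B=0 W=0
Move 6: W@(3,0) -> caps B=0 W=0
Move 7: B@(0,1) -> caps B=0 W=0
Move 8: W@(0,2) -> caps B=0 W=0
Move 9: B@(3,3) -> caps B=0 W=0
Move 10: W@(0,0) -> caps B=0 W=1
Move 11: B@(3,1) -> caps B=0 W=1
Move 12: W@(2,1) -> caps B=0 W=1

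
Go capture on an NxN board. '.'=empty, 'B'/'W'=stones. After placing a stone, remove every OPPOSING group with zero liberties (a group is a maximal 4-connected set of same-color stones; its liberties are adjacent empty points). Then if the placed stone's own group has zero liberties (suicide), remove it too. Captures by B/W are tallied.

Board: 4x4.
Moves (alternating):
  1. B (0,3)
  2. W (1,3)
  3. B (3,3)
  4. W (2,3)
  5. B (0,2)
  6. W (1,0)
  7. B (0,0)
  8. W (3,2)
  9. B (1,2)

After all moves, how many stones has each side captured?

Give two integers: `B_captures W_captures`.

Answer: 0 1

Derivation:
Move 1: B@(0,3) -> caps B=0 W=0
Move 2: W@(1,3) -> caps B=0 W=0
Move 3: B@(3,3) -> caps B=0 W=0
Move 4: W@(2,3) -> caps B=0 W=0
Move 5: B@(0,2) -> caps B=0 W=0
Move 6: W@(1,0) -> caps B=0 W=0
Move 7: B@(0,0) -> caps B=0 W=0
Move 8: W@(3,2) -> caps B=0 W=1
Move 9: B@(1,2) -> caps B=0 W=1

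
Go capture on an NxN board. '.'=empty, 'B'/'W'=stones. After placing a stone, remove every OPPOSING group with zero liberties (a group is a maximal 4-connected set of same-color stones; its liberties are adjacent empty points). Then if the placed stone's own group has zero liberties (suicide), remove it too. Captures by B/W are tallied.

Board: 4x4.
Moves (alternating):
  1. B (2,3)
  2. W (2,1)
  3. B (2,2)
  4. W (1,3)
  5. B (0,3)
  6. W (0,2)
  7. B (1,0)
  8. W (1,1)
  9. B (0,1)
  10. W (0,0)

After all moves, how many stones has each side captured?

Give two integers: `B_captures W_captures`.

Answer: 0 2

Derivation:
Move 1: B@(2,3) -> caps B=0 W=0
Move 2: W@(2,1) -> caps B=0 W=0
Move 3: B@(2,2) -> caps B=0 W=0
Move 4: W@(1,3) -> caps B=0 W=0
Move 5: B@(0,3) -> caps B=0 W=0
Move 6: W@(0,2) -> caps B=0 W=1
Move 7: B@(1,0) -> caps B=0 W=1
Move 8: W@(1,1) -> caps B=0 W=1
Move 9: B@(0,1) -> caps B=0 W=1
Move 10: W@(0,0) -> caps B=0 W=2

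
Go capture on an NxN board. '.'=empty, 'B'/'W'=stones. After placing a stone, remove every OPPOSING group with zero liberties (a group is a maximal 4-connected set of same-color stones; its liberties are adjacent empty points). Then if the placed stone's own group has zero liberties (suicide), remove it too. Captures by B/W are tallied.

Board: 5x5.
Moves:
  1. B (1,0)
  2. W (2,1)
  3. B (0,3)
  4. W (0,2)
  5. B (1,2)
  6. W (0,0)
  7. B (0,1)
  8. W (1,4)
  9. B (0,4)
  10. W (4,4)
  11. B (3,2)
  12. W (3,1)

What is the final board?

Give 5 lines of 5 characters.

Move 1: B@(1,0) -> caps B=0 W=0
Move 2: W@(2,1) -> caps B=0 W=0
Move 3: B@(0,3) -> caps B=0 W=0
Move 4: W@(0,2) -> caps B=0 W=0
Move 5: B@(1,2) -> caps B=0 W=0
Move 6: W@(0,0) -> caps B=0 W=0
Move 7: B@(0,1) -> caps B=2 W=0
Move 8: W@(1,4) -> caps B=2 W=0
Move 9: B@(0,4) -> caps B=2 W=0
Move 10: W@(4,4) -> caps B=2 W=0
Move 11: B@(3,2) -> caps B=2 W=0
Move 12: W@(3,1) -> caps B=2 W=0

Answer: .B.BB
B.B.W
.W...
.WB..
....W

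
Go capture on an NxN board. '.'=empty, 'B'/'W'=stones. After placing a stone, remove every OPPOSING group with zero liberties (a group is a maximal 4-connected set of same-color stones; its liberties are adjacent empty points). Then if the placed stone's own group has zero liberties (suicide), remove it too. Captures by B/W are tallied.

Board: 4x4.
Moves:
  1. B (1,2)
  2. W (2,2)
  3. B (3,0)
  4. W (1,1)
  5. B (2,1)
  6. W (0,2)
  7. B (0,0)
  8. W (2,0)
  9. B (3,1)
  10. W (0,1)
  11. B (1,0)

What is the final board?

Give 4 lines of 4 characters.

Answer: BWW.
BWB.
.BW.
BB..

Derivation:
Move 1: B@(1,2) -> caps B=0 W=0
Move 2: W@(2,2) -> caps B=0 W=0
Move 3: B@(3,0) -> caps B=0 W=0
Move 4: W@(1,1) -> caps B=0 W=0
Move 5: B@(2,1) -> caps B=0 W=0
Move 6: W@(0,2) -> caps B=0 W=0
Move 7: B@(0,0) -> caps B=0 W=0
Move 8: W@(2,0) -> caps B=0 W=0
Move 9: B@(3,1) -> caps B=0 W=0
Move 10: W@(0,1) -> caps B=0 W=0
Move 11: B@(1,0) -> caps B=1 W=0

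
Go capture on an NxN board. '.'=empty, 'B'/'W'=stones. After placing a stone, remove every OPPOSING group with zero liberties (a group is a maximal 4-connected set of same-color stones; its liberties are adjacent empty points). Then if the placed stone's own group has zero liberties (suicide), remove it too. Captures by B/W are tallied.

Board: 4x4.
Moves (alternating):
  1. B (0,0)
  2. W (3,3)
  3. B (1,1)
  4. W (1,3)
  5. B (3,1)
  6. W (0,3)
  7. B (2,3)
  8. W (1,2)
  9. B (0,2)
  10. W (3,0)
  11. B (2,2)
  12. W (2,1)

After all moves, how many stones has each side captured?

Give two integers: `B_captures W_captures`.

Move 1: B@(0,0) -> caps B=0 W=0
Move 2: W@(3,3) -> caps B=0 W=0
Move 3: B@(1,1) -> caps B=0 W=0
Move 4: W@(1,3) -> caps B=0 W=0
Move 5: B@(3,1) -> caps B=0 W=0
Move 6: W@(0,3) -> caps B=0 W=0
Move 7: B@(2,3) -> caps B=0 W=0
Move 8: W@(1,2) -> caps B=0 W=0
Move 9: B@(0,2) -> caps B=0 W=0
Move 10: W@(3,0) -> caps B=0 W=0
Move 11: B@(2,2) -> caps B=3 W=0
Move 12: W@(2,1) -> caps B=3 W=0

Answer: 3 0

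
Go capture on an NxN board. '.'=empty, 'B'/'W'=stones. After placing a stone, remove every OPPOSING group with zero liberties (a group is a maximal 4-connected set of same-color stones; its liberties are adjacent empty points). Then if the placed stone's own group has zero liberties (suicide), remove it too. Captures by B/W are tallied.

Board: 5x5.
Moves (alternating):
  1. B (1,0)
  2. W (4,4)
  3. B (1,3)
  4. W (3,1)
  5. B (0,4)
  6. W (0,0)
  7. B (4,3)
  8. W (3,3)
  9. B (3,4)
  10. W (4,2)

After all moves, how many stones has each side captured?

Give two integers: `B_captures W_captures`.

Move 1: B@(1,0) -> caps B=0 W=0
Move 2: W@(4,4) -> caps B=0 W=0
Move 3: B@(1,3) -> caps B=0 W=0
Move 4: W@(3,1) -> caps B=0 W=0
Move 5: B@(0,4) -> caps B=0 W=0
Move 6: W@(0,0) -> caps B=0 W=0
Move 7: B@(4,3) -> caps B=0 W=0
Move 8: W@(3,3) -> caps B=0 W=0
Move 9: B@(3,4) -> caps B=1 W=0
Move 10: W@(4,2) -> caps B=1 W=0

Answer: 1 0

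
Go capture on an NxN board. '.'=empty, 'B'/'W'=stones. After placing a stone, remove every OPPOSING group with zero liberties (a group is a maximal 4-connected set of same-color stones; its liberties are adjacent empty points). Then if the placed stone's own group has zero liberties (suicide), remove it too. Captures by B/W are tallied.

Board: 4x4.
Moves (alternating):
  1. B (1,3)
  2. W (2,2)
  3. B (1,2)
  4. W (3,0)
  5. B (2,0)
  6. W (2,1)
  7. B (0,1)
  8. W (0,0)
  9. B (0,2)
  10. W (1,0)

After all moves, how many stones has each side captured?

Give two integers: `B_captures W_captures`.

Move 1: B@(1,3) -> caps B=0 W=0
Move 2: W@(2,2) -> caps B=0 W=0
Move 3: B@(1,2) -> caps B=0 W=0
Move 4: W@(3,0) -> caps B=0 W=0
Move 5: B@(2,0) -> caps B=0 W=0
Move 6: W@(2,1) -> caps B=0 W=0
Move 7: B@(0,1) -> caps B=0 W=0
Move 8: W@(0,0) -> caps B=0 W=0
Move 9: B@(0,2) -> caps B=0 W=0
Move 10: W@(1,0) -> caps B=0 W=1

Answer: 0 1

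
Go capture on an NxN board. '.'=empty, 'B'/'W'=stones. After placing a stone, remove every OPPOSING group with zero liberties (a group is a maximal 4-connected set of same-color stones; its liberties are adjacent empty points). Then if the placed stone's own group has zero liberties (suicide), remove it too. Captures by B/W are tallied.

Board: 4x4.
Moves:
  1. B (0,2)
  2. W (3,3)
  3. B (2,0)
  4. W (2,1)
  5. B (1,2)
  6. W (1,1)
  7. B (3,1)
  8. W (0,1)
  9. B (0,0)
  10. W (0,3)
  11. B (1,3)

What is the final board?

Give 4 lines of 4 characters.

Answer: BWB.
.WBB
BW..
.B.W

Derivation:
Move 1: B@(0,2) -> caps B=0 W=0
Move 2: W@(3,3) -> caps B=0 W=0
Move 3: B@(2,0) -> caps B=0 W=0
Move 4: W@(2,1) -> caps B=0 W=0
Move 5: B@(1,2) -> caps B=0 W=0
Move 6: W@(1,1) -> caps B=0 W=0
Move 7: B@(3,1) -> caps B=0 W=0
Move 8: W@(0,1) -> caps B=0 W=0
Move 9: B@(0,0) -> caps B=0 W=0
Move 10: W@(0,3) -> caps B=0 W=0
Move 11: B@(1,3) -> caps B=1 W=0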